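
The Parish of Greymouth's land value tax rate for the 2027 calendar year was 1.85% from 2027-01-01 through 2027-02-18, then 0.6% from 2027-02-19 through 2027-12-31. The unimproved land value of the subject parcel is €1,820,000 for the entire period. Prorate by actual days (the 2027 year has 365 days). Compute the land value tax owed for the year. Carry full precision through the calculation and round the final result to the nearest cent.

€13,974.11

2027-01-01 to 2027-02-18: 49 days at 1.85% → €1,820,000 × 1.85% × 49/365 = €4,520.0822
2027-02-19 to 2027-12-31: 316 days at 0.6% → €1,820,000 × 0.6% × 316/365 = €9,454.0274
Total = €13,974.1096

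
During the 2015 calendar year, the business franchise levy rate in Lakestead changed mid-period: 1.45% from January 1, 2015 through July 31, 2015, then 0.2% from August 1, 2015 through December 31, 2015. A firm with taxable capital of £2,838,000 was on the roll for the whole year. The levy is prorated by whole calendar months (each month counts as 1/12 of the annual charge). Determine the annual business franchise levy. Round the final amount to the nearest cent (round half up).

£26,369.75

January 1 – July 31, 2015: 7 months at 1.45% → £2,838,000 × 1.45% × 7/12 = £24,004.7500
August 1 – December 31, 2015: 5 months at 0.2% → £2,838,000 × 0.2% × 5/12 = £2,365.0000
Total = £26,369.7500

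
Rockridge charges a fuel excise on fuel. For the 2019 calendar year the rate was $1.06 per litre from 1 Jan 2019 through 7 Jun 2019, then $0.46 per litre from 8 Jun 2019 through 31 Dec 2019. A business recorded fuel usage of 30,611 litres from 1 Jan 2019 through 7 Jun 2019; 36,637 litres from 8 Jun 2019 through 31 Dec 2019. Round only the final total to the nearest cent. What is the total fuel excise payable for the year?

1 Jan – 7 Jun 2019: 30,611 litres at $1.06/litre → $32447.66
8 Jun – 31 Dec 2019: 36,637 litres at $0.46/litre → $16853.02

$49300.68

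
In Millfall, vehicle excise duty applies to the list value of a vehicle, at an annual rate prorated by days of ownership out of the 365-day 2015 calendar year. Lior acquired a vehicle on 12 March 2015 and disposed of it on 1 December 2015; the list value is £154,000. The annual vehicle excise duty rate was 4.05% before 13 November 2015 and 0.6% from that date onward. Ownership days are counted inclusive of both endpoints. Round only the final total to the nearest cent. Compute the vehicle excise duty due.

12 March – 12 November 2015: 246 days at 4.05% → £154,000 × 4.05% × 246/365 = £4,203.5671
13 November – 1 December 2015: 19 days at 0.6% → £154,000 × 0.6% × 19/365 = £48.0986
Total = £4,251.6658

£4,251.67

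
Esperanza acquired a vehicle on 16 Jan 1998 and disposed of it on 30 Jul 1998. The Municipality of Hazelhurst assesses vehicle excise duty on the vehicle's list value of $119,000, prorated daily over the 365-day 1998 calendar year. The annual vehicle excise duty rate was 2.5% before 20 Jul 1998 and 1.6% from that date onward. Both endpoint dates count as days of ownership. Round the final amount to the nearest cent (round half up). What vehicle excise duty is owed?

16 Jan – 19 Jul 1998: 185 days at 2.5% → $119,000 × 2.5% × 185/365 = $1,507.8767
20 Jul – 30 Jul 1998: 11 days at 1.6% → $119,000 × 1.6% × 11/365 = $57.3808
Total = $1,565.2575

$1,565.26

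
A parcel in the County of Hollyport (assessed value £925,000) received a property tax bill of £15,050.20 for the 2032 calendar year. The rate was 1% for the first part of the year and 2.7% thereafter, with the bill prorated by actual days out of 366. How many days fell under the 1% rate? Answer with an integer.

Let d = days at the first rate; then 366 − d days at the second rate.
£925,000 × [1%·d + 2.7%·(366−d)] / 366 = £15,050.20
Solving gives d = 231, so the new rate took effect on 19 Aug 2032.

231 days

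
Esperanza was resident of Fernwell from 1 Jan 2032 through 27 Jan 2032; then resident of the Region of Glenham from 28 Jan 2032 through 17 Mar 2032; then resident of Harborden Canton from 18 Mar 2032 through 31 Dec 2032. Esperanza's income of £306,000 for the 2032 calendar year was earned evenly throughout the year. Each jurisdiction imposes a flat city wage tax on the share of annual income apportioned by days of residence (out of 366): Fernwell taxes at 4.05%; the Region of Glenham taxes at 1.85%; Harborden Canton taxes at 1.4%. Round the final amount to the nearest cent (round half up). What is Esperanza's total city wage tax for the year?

Fernwell, 1 Jan – 27 Jan 2032: 27 days → £306,000 × 4.05% × 27/366 = £914.2377
The Region of Glenham, 28 Jan – 17 Mar 2032: 50 days → £306,000 × 1.85% × 50/366 = £773.3607
Harborden Canton, 18 Mar – 31 Dec 2032: 289 days → £306,000 × 1.4% × 289/366 = £3,382.7213
Total = £5,070.3197

£5,070.32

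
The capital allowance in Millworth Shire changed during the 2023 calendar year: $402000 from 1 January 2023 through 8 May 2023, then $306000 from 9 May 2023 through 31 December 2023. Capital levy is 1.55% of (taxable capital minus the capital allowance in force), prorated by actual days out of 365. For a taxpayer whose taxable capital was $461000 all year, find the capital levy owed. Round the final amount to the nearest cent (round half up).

$1880.68

1 January – 8 May 2023: 128 days, exemption $402000 → ($461000 − $402000) × 1.55% × 128/365 = $320.7014
9 May – 31 December 2023: 237 days, exemption $306000 → ($461000 − $306000) × 1.55% × 237/365 = $1559.9795
Total = $1880.6808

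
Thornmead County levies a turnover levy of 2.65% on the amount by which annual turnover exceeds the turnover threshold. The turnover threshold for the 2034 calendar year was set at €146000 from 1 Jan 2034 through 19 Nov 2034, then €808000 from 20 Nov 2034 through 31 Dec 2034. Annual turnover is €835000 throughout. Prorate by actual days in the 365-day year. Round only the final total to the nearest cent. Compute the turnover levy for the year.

1 Jan – 19 Nov 2034: 323 days, exemption €146000 → (€835000 − €146000) × 2.65% × 323/365 = €16157.5219
20 Nov – 31 Dec 2034: 42 days, exemption €808000 → (€835000 − €808000) × 2.65% × 42/365 = €82.3315
Total = €16239.8534

€16239.85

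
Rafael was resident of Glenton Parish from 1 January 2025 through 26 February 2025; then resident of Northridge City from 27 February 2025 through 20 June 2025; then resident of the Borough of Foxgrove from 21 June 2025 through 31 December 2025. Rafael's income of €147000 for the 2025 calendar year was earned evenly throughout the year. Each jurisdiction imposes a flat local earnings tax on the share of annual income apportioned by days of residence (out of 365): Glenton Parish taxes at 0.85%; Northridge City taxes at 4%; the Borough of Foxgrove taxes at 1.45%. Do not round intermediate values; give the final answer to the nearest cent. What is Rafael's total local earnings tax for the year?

€3164.53

Glenton Parish, 1 January – 26 February 2025: 57 days → €147000 × 0.85% × 57/365 = €195.1274
Northridge City, 27 February – 20 June 2025: 114 days → €147000 × 4% × 114/365 = €1836.4932
The Borough of Foxgrove, 21 June – 31 December 2025: 194 days → €147000 × 1.45% × 194/365 = €1132.9068
Total = €3164.5274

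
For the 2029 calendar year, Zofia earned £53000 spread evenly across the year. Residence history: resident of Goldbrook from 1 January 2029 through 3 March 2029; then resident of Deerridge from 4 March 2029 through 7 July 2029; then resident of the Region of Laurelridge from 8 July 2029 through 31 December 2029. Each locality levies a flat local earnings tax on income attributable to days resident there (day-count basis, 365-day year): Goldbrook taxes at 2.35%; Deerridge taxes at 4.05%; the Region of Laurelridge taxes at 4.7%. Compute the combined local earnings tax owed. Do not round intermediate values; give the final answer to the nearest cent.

£2160.51

Goldbrook, 1 January – 3 March 2029: 62 days → £53000 × 2.35% × 62/365 = £211.5644
Deerridge, 4 March – 7 July 2029: 126 days → £53000 × 4.05% × 126/365 = £740.9836
The Region of Laurelridge, 8 July – 31 December 2029: 177 days → £53000 × 4.7% × 177/365 = £1207.9644
Total = £2160.5123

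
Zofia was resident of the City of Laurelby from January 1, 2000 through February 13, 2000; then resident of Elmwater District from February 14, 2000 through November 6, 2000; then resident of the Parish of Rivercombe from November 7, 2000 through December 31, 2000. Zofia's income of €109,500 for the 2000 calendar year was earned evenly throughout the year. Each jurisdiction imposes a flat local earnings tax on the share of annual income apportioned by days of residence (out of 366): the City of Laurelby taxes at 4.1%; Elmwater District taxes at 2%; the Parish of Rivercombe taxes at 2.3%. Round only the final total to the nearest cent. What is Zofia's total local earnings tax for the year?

€2,515.81

The City of Laurelby, January 1 – February 13, 2000: 44 days → €109,500 × 4.1% × 44/366 = €539.7213
Elmwater District, February 14 – November 6, 2000: 267 days → €109,500 × 2% × 267/366 = €1,597.6230
The Parish of Rivercombe, November 7 – December 31, 2000: 55 days → €109,500 × 2.3% × 55/366 = €378.4631
Total = €2,515.8074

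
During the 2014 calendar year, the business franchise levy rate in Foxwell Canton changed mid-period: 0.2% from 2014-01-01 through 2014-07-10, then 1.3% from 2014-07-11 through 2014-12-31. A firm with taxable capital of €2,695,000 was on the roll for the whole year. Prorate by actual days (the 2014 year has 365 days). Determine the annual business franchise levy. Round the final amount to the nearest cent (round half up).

€19,522.14

2014-01-01 to 2014-07-10: 191 days at 0.2% → €2,695,000 × 0.2% × 191/365 = €2,820.5205
2014-07-11 to 2014-12-31: 174 days at 1.3% → €2,695,000 × 1.3% × 174/365 = €16,701.6164
Total = €19,522.1370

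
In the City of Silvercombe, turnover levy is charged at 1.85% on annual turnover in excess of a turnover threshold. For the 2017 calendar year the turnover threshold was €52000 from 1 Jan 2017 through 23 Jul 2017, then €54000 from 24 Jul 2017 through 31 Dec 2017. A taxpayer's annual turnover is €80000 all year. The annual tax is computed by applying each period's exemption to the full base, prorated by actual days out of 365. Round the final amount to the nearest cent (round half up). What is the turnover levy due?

€501.68

1 Jan – 23 Jul 2017: 204 days, exemption €52000 → (€80000 − €52000) × 1.85% × 204/365 = €289.5123
24 Jul – 31 Dec 2017: 161 days, exemption €54000 → (€80000 − €54000) × 1.85% × 161/365 = €212.1671
Total = €501.6795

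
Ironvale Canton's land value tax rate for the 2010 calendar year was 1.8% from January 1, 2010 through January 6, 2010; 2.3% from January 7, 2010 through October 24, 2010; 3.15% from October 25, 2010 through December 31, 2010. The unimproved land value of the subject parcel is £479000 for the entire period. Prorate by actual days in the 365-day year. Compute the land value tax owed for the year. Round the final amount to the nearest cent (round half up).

£11736.16

January 1 – January 6, 2010: 6 days at 1.8% → £479000 × 1.8% × 6/365 = £141.7315
January 7 – October 24, 2010: 291 days at 2.3% → £479000 × 2.3% × 291/365 = £8783.4164
October 25 – December 31, 2010: 68 days at 3.15% → £479000 × 3.15% × 68/365 = £2811.0082
Total = £11736.1562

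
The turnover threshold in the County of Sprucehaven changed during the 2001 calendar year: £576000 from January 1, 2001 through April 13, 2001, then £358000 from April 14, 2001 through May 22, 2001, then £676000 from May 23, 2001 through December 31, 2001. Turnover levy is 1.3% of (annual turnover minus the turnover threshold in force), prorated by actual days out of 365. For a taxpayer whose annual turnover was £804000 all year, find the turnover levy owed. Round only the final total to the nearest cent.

January 1 – April 13, 2001: 103 days, exemption £576000 → (£804000 − £576000) × 1.3% × 103/365 = £836.4164
April 14 – May 22, 2001: 39 days, exemption £358000 → (£804000 − £358000) × 1.3% × 39/365 = £619.5123
May 23 – December 31, 2001: 223 days, exemption £676000 → (£804000 − £676000) × 1.3% × 223/365 = £1016.6356
Total = £2472.5644

£2472.56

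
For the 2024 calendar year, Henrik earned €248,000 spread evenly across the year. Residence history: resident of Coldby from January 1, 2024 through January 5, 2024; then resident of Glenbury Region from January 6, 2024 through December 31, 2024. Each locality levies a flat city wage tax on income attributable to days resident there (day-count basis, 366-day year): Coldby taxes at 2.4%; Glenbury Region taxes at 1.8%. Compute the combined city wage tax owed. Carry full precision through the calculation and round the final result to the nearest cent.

Coldby, January 1 – January 5, 2024: 5 days → €248,000 × 2.4% × 5/366 = €81.3115
Glenbury Region, January 6 – December 31, 2024: 361 days → €248,000 × 1.8% × 361/366 = €4,403.0164
Total = €4,484.3279

€4,484.33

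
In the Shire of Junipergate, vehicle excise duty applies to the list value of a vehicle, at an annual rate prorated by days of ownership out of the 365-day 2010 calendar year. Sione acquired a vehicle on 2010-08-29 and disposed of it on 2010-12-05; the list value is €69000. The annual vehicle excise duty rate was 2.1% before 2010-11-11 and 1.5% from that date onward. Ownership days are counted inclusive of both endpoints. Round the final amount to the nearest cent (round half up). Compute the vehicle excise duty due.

2010-08-29 to 2010-11-10: 74 days at 2.1% → €69000 × 2.1% × 74/365 = €293.7699
2010-11-11 to 2010-12-05: 25 days at 1.5% → €69000 × 1.5% × 25/365 = €70.8904
Total = €364.6603

€364.66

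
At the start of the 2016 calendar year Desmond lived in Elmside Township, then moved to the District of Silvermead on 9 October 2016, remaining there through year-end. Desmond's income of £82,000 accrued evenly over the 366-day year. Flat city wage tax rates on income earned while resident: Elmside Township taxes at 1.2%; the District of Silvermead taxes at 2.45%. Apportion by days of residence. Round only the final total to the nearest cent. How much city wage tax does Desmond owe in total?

£1,219.25

Elmside Township, 1 January – 8 October 2016: 282 days → £82,000 × 1.2% × 282/366 = £758.1639
The District of Silvermead, 9 October – 31 December 2016: 84 days → £82,000 × 2.45% × 84/366 = £461.0820
Total = £1,219.2459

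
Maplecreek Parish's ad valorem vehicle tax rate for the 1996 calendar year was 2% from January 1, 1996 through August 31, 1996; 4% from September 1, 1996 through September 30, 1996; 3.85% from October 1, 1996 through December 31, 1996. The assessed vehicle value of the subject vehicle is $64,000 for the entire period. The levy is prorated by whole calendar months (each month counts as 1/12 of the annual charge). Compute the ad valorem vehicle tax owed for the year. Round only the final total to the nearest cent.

$1,682.67

January 1 – August 31, 1996: 8 months at 2% → $64,000 × 2% × 8/12 = $853.3333
September 1 – September 30, 1996: 1 month at 4% → $64,000 × 4% × 1/12 = $213.3333
October 1 – December 31, 1996: 3 months at 3.85% → $64,000 × 3.85% × 3/12 = $616.0000
Total = $1,682.6667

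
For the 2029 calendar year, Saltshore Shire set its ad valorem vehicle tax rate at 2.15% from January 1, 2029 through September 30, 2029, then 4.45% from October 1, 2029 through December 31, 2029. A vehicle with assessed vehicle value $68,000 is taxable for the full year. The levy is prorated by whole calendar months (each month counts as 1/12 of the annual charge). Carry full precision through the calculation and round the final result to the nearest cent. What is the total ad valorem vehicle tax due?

$1,853.00

January 1 – September 30, 2029: 9 months at 2.15% → $68,000 × 2.15% × 9/12 = $1,096.5000
October 1 – December 31, 2029: 3 months at 4.45% → $68,000 × 4.45% × 3/12 = $756.5000
Total = $1,853.0000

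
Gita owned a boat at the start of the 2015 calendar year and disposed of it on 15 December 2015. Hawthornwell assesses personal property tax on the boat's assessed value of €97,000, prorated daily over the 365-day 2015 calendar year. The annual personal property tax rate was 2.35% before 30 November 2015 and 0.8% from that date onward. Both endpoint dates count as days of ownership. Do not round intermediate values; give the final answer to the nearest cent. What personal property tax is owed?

1 January – 29 November 2015: 333 days at 2.35% → €97,000 × 2.35% × 333/365 = €2,079.6534
30 November – 15 December 2015: 16 days at 0.8% → €97,000 × 0.8% × 16/365 = €34.0164
Total = €2,113.6699

€2,113.67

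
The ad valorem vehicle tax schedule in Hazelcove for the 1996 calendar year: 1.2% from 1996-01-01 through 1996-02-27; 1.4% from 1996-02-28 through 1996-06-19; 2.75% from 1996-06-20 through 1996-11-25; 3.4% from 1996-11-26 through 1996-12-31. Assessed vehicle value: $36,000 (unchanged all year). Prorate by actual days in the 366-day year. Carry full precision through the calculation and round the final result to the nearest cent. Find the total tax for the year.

1996-01-01 to 1996-02-27: 58 days at 1.2% → $36,000 × 1.2% × 58/366 = $68.4590
1996-02-28 to 1996-06-19: 113 days at 1.4% → $36,000 × 1.4% × 113/366 = $155.6066
1996-06-20 to 1996-11-25: 159 days at 2.75% → $36,000 × 2.75% × 159/366 = $430.0820
1996-11-26 to 1996-12-31: 36 days at 3.4% → $36,000 × 3.4% × 36/366 = $120.3934
Total = $774.5410

$774.54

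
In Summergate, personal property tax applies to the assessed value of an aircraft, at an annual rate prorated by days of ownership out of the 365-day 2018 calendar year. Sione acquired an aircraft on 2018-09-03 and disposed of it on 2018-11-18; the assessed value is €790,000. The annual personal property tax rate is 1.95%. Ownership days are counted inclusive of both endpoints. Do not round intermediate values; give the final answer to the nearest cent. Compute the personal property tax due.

Days held (2018-09-03 to 2018-11-18): 77 out of 365
Tax = €790,000 × 1.95% × 77/365 = €3,249.8219

€3,249.82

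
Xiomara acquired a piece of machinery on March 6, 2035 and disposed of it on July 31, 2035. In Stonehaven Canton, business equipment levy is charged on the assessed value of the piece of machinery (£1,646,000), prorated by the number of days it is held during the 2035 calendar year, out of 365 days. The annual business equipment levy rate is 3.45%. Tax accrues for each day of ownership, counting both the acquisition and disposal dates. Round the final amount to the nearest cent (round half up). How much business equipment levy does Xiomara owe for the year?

Days held (March 6 – July 31, 2035): 148 out of 365
Tax = £1,646,000 × 3.45% × 148/365 = £23,025.9616

£23,025.96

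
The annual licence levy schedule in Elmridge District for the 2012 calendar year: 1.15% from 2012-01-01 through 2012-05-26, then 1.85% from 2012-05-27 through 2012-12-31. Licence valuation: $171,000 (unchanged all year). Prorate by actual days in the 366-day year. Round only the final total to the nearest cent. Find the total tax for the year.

$2,682.74

2012-01-01 to 2012-05-26: 147 days at 1.15% → $171,000 × 1.15% × 147/366 = $789.8238
2012-05-27 to 2012-12-31: 219 days at 1.85% → $171,000 × 1.85% × 219/366 = $1,892.9139
Total = $2,682.7377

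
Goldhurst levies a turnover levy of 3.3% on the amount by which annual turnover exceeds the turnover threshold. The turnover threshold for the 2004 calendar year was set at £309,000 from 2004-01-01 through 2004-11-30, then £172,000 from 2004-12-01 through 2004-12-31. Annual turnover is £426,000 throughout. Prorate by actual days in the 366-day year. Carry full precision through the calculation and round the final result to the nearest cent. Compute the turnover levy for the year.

£4,243.93

2004-01-01 to 2004-11-30: 335 days, exemption £309,000 → (£426,000 − £309,000) × 3.3% × 335/366 = £3,533.9754
2004-12-01 to 2004-12-31: 31 days, exemption £172,000 → (£426,000 − £172,000) × 3.3% × 31/366 = £709.9508
Total = £4,243.9262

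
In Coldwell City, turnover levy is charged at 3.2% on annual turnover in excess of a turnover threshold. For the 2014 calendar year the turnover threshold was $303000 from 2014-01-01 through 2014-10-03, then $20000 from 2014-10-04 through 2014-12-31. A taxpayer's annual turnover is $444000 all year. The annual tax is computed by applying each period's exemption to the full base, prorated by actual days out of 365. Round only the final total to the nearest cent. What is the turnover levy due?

2014-01-01 to 2014-10-03: 276 days, exemption $303000 → ($444000 − $303000) × 3.2% × 276/365 = $3411.8137
2014-10-04 to 2014-12-31: 89 days, exemption $20000 → ($444000 − $20000) × 3.2% × 89/365 = $3308.3616
Total = $6720.1753

$6720.18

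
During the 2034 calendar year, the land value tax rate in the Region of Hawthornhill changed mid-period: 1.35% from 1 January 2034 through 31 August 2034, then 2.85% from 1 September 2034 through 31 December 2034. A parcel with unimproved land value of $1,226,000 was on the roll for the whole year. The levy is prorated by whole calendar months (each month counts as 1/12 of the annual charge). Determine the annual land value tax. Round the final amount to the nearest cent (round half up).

$22,681.00

1 January – 31 August 2034: 8 months at 1.35% → $1,226,000 × 1.35% × 8/12 = $11,034.0000
1 September – 31 December 2034: 4 months at 2.85% → $1,226,000 × 2.85% × 4/12 = $11,647.0000
Total = $22,681.0000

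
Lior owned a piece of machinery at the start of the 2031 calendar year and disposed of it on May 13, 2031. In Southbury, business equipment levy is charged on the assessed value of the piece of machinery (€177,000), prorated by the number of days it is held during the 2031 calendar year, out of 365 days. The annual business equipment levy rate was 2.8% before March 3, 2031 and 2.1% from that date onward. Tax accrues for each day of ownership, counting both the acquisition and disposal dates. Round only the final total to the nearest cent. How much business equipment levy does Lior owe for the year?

January 1 – March 2, 2031: 61 days at 2.8% → €177,000 × 2.8% × 61/365 = €828.2630
March 3 – May 13, 2031: 72 days at 2.1% → €177,000 × 2.1% × 72/365 = €733.2164
Total = €1,561.4795

€1,561.48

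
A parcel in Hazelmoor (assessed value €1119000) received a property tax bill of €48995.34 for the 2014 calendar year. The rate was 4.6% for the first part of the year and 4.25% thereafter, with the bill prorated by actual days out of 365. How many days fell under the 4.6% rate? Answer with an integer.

134 days

Let d = days at the first rate; then 365 − d days at the second rate.
€1119000 × [4.6%·d + 4.25%·(365−d)] / 365 = €48995.34
Solving gives d = 134, so the new rate took effect on May 15, 2014.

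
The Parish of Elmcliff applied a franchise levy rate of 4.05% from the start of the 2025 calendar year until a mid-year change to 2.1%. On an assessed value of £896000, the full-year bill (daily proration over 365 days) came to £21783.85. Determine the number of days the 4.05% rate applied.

Let d = days at the first rate; then 365 − d days at the second rate.
£896000 × [4.05%·d + 2.1%·(365−d)] / 365 = £21783.85
Solving gives d = 62, so the new rate took effect on March 4, 2025.

62 days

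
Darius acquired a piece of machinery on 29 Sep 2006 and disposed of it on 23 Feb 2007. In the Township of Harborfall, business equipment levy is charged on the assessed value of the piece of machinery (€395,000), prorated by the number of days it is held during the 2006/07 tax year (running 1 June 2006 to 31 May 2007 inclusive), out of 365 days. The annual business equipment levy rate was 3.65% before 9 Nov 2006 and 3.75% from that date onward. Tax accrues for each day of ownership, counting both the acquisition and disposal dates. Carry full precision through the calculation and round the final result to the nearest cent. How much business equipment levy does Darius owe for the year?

29 Sep – 8 Nov 2006: 41 days at 3.65% → €395,000 × 3.65% × 41/365 = €1,619.5000
9 Nov 2006 – 23 Feb 2007: 107 days at 3.75% → €395,000 × 3.75% × 107/365 = €4,342.2945
Total = €5,961.7945

€5,961.79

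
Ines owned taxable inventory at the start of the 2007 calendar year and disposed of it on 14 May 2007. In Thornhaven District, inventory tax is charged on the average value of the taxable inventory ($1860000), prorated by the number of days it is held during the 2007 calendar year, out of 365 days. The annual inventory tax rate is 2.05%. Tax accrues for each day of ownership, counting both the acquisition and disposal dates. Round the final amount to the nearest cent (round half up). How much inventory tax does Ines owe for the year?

$13998.41

Days held (1 Jan – 14 May 2007): 134 out of 365
Tax = $1860000 × 2.05% × 134/365 = $13998.4110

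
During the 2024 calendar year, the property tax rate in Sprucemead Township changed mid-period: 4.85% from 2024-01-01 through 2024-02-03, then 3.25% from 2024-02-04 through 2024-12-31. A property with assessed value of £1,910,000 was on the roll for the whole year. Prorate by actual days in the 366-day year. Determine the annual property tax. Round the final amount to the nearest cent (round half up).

£64,913.91

2024-01-01 to 2024-02-03: 34 days at 4.85% → £1,910,000 × 4.85% × 34/366 = £8,605.4372
2024-02-04 to 2024-12-31: 332 days at 3.25% → £1,910,000 × 3.25% × 332/366 = £56,308.4699
Total = £64,913.9071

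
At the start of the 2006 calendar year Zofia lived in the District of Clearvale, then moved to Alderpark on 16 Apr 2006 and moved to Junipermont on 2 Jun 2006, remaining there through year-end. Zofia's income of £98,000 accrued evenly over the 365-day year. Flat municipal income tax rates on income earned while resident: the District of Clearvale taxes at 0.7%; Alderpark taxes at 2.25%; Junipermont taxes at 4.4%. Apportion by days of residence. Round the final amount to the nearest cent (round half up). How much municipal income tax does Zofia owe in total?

The District of Clearvale, 1 Jan – 15 Apr 2006: 105 days → £98,000 × 0.7% × 105/365 = £197.3425
Alderpark, 16 Apr – 1 Jun 2006: 47 days → £98,000 × 2.25% × 47/365 = £283.9315
Junipermont, 2 Jun – 31 Dec 2006: 213 days → £98,000 × 4.4% × 213/365 = £2,516.3178
Total = £2,997.5918

£2,997.59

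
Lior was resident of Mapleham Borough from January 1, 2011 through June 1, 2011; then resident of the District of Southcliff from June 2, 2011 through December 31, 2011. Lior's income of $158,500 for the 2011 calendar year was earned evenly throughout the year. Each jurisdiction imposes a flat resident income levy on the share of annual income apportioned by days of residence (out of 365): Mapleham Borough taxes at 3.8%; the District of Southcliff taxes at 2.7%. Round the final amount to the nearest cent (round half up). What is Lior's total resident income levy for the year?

Mapleham Borough, January 1 – June 1, 2011: 152 days → $158,500 × 3.8% × 152/365 = $2,508.2082
The District of Southcliff, June 2 – December 31, 2011: 213 days → $158,500 × 2.7% × 213/365 = $2,497.3521
Total = $5,005.5603

$5,005.56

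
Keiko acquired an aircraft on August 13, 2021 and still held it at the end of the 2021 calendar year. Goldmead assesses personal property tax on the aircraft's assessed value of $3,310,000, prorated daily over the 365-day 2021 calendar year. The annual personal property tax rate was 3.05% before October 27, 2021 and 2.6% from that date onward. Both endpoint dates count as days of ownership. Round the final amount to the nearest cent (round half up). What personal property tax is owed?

$36,305.71

August 13 – October 26, 2021: 75 days at 3.05% → $3,310,000 × 3.05% × 75/365 = $20,744.1781
October 27 – December 31, 2021: 66 days at 2.6% → $3,310,000 × 2.6% × 66/365 = $15,561.5342
Total = $36,305.7123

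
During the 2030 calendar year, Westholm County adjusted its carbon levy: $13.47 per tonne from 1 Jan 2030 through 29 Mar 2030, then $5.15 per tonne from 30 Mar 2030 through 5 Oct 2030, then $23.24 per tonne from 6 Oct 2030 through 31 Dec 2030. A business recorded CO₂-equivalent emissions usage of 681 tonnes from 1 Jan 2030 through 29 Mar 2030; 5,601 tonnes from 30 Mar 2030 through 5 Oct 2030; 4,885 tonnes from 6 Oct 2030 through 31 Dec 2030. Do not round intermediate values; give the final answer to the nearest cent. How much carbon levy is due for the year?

$151545.62

1 Jan – 29 Mar 2030: 681 tonnes at $13.47/tonne → $9173.07
30 Mar – 5 Oct 2030: 5,601 tonnes at $5.15/tonne → $28845.15
6 Oct – 31 Dec 2030: 4,885 tonnes at $23.24/tonne → $113527.40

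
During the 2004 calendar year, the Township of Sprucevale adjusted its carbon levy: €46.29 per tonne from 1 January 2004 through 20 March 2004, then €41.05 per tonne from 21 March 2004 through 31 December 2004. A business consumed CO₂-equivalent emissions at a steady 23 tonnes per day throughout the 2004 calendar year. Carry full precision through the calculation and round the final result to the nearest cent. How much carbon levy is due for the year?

1 January – 20 March 2004: 80 days × 23 tonnes/day = 1,840 tonnes at €46.29/tonne → €85,173.60
21 March – 31 December 2004: 286 days × 23 tonnes/day = 6,578 tonnes at €41.05/tonne → €270,026.90

€355,200.50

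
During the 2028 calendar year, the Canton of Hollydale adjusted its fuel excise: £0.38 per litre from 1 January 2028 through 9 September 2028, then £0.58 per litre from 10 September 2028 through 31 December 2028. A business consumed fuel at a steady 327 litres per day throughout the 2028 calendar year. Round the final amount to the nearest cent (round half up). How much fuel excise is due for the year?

£52,869.36

1 January – 9 September 2028: 253 days × 327 litres/day = 82,731 litres at £0.38/litre → £31,437.78
10 September – 31 December 2028: 113 days × 327 litres/day = 36,951 litres at £0.58/litre → £21,431.58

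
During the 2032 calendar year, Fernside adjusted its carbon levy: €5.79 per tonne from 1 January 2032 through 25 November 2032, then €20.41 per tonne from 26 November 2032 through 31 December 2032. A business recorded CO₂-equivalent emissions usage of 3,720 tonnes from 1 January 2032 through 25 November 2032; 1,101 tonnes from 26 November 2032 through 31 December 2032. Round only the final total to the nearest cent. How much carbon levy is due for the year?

1 January – 25 November 2032: 3,720 tonnes at €5.79/tonne → €21,538.80
26 November – 31 December 2032: 1,101 tonnes at €20.41/tonne → €22,471.41

€44,010.21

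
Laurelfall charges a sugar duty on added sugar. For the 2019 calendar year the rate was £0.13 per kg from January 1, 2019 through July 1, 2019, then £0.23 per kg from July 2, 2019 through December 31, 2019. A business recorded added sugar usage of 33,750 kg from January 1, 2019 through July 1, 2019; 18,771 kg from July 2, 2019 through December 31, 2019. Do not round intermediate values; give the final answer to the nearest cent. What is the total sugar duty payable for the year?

January 1 – July 1, 2019: 33,750 kg at £0.13/kg → £4387.50
July 2 – December 31, 2019: 18,771 kg at £0.23/kg → £4317.33

£8704.83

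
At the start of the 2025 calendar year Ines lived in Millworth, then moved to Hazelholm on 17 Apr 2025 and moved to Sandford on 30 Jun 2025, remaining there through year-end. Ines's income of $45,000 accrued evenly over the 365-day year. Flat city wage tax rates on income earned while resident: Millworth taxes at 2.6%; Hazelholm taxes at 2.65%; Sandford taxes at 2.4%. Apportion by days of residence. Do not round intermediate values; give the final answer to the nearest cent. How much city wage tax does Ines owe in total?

Millworth, 1 Jan – 16 Apr 2025: 106 days → $45,000 × 2.6% × 106/365 = $339.7808
Hazelholm, 17 Apr – 29 Jun 2025: 74 days → $45,000 × 2.65% × 74/365 = $241.7671
Sandford, 30 Jun – 31 Dec 2025: 185 days → $45,000 × 2.4% × 185/365 = $547.3973
Total = $1,128.9452

$1,128.95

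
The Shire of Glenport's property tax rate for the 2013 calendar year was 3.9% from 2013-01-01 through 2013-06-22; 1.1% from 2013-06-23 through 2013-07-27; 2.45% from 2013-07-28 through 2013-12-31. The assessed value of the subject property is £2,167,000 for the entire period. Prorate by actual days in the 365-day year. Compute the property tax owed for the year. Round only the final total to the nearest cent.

£65,179.20

2013-01-01 to 2013-06-22: 173 days at 3.9% → £2,167,000 × 3.9% × 173/365 = £40,056.8466
2013-06-23 to 2013-07-27: 35 days at 1.1% → £2,167,000 × 1.1% × 35/365 = £2,285.7397
2013-07-28 to 2013-12-31: 157 days at 2.45% → £2,167,000 × 2.45% × 157/365 = £22,836.6178
Total = £65,179.2041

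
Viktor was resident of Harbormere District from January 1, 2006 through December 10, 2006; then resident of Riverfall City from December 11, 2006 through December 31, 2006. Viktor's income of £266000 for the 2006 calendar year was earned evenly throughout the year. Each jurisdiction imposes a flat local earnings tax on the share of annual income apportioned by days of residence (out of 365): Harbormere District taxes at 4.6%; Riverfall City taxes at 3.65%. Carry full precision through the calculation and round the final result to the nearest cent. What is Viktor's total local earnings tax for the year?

Harbormere District, January 1 – December 10, 2006: 344 days → £266000 × 4.6% × 344/365 = £11532.0110
Riverfall City, December 11 – December 31, 2006: 21 days → £266000 × 3.65% × 21/365 = £558.6000
Total = £12090.6110

£12090.61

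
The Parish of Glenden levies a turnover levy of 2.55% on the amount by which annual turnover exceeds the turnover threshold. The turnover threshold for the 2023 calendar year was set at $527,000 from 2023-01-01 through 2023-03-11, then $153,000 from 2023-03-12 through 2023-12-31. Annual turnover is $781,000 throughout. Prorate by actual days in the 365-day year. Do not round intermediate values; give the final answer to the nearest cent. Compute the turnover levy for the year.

$14,184.99

2023-01-01 to 2023-03-11: 70 days, exemption $527,000 → ($781,000 − $527,000) × 2.55% × 70/365 = $1,242.1644
2023-03-12 to 2023-12-31: 295 days, exemption $153,000 → ($781,000 − $153,000) × 2.55% × 295/365 = $12,942.8219
Total = $14,184.9863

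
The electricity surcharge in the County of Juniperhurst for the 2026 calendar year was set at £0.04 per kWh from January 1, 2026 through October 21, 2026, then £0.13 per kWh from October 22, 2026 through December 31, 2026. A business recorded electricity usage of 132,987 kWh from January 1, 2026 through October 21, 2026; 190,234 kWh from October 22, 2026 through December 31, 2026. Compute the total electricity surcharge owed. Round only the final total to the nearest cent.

January 1 – October 21, 2026: 132,987 kWh at £0.04/kWh → £5319.48
October 22 – December 31, 2026: 190,234 kWh at £0.13/kWh → £24730.42

£30049.90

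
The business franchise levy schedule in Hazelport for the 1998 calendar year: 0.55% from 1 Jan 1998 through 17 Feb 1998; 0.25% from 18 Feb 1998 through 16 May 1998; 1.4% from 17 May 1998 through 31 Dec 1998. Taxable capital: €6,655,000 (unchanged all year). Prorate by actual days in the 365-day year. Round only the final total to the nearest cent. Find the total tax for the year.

1 Jan – 17 Feb 1998: 48 days at 0.55% → €6,655,000 × 0.55% × 48/365 = €4,813.4795
18 Feb – 16 May 1998: 88 days at 0.25% → €6,655,000 × 0.25% × 88/365 = €4,011.2329
17 May – 31 Dec 1998: 229 days at 1.4% → €6,655,000 × 1.4% × 229/365 = €58,454.6027
Total = €67,279.3151

€67,279.32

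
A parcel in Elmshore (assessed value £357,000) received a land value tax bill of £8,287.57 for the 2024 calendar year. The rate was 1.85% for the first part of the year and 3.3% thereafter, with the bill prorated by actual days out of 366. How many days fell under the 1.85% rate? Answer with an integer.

Let d = days at the first rate; then 366 − d days at the second rate.
£357,000 × [1.85%·d + 3.3%·(366−d)] / 366 = £8,287.57
Solving gives d = 247, so the new rate took effect on 4 September 2024.

247 days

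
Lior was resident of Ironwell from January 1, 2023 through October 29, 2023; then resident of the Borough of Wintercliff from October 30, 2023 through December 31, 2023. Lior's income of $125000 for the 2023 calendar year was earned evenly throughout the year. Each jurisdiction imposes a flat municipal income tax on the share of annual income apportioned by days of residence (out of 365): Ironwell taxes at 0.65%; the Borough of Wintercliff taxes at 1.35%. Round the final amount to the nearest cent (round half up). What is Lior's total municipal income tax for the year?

$963.53

Ironwell, January 1 – October 29, 2023: 302 days → $125000 × 0.65% × 302/365 = $672.2603
The Borough of Wintercliff, October 30 – December 31, 2023: 63 days → $125000 × 1.35% × 63/365 = $291.2671
Total = $963.5274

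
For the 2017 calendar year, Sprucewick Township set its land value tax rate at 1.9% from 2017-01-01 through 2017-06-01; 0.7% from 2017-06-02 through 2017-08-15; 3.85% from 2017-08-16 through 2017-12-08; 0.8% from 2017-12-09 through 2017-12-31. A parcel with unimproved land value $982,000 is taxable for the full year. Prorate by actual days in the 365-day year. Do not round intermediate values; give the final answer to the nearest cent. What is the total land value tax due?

$21,589.20

2017-01-01 to 2017-06-01: 152 days at 1.9% → $982,000 × 1.9% × 152/365 = $7,769.9068
2017-06-02 to 2017-08-15: 75 days at 0.7% → $982,000 × 0.7% × 75/365 = $1,412.4658
2017-08-16 to 2017-12-08: 115 days at 3.85% → $982,000 × 3.85% × 115/365 = $11,911.7945
2017-12-09 to 2017-12-31: 23 days at 0.8% → $982,000 × 0.8% × 23/365 = $495.0356
Total = $21,589.2027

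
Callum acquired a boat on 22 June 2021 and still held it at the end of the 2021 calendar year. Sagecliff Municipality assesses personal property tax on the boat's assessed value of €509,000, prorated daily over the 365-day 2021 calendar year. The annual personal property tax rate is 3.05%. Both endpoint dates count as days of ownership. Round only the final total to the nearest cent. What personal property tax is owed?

Days held (22 June – 31 December 2021): 193 out of 365
Tax = €509,000 × 3.05% × 193/365 = €8,208.8452

€8,208.85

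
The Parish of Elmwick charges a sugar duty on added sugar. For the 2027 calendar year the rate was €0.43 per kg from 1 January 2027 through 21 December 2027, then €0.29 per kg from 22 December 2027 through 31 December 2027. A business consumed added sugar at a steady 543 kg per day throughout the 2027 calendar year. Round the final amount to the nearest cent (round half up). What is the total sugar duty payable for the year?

€84,463.65

1 January – 21 December 2027: 355 days × 543 kg/day = 192,765 kg at €0.43/kg → €82,888.95
22 December – 31 December 2027: 10 days × 543 kg/day = 5,430 kg at €0.29/kg → €1,574.70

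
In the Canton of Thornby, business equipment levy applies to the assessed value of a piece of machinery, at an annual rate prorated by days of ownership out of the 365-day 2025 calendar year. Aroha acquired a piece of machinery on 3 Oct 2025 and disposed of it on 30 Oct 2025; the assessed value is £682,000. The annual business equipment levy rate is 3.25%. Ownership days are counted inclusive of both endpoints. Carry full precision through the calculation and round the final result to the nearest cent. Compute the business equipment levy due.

£1,700.33

Days held (3 Oct – 30 Oct 2025): 28 out of 365
Tax = £682,000 × 3.25% × 28/365 = £1,700.3288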